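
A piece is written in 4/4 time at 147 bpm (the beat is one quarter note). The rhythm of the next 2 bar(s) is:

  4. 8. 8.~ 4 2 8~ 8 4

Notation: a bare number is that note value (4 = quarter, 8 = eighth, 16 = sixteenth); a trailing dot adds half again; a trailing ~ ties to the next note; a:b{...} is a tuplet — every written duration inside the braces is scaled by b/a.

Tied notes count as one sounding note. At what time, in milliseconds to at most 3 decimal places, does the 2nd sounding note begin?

note 2 onset = 3/2b = 612.245ms

1. 0.0ms @ 0 + 612.245ms (3/2)
2. 612.245ms @ 3/2 + 306.122ms (3/4)
3. 918.367ms @ 9/4 + 714.286ms (7/4)
4. 1632.653ms @ 4 + 816.327ms (2)
5. 2448.98ms @ 6 + 408.163ms (1)
6. 2857.143ms @ 7 + 408.163ms (1)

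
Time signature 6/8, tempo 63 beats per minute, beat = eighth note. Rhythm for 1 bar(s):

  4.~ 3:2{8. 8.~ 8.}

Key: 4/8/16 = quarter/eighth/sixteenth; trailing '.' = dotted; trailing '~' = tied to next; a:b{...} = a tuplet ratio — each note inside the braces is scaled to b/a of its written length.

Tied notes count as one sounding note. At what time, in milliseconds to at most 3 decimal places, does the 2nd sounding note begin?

note 2 onset = 4b = 3809.524ms

1. 0.0ms @ 0 + 3809.524ms (4)
2. 3809.524ms @ 4 + 1904.762ms (2)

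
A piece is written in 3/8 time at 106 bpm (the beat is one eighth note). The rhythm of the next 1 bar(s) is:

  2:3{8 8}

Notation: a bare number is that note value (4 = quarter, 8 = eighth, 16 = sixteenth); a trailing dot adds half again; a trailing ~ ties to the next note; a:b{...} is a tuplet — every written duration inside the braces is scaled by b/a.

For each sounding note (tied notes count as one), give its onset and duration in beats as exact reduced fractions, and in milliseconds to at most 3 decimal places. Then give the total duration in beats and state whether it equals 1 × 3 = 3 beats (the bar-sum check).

1) 0.0ms=0b +849.057ms=3/2b
2) 849.057ms=3/2b +849.057ms=3/2b
Σ=3b of 3 (106bpm 3/8) — PASS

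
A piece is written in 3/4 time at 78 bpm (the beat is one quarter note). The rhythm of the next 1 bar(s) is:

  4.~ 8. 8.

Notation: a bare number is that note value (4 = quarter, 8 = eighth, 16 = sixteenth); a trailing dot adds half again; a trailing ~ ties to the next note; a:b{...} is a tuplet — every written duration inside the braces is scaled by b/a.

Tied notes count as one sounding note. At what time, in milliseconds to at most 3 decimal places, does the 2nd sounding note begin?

note 2 onset = 9/4b = 1730.769ms

1. 0.0ms @ 0 + 1730.769ms (9/4)
2. 1730.769ms @ 9/4 + 576.923ms (3/4)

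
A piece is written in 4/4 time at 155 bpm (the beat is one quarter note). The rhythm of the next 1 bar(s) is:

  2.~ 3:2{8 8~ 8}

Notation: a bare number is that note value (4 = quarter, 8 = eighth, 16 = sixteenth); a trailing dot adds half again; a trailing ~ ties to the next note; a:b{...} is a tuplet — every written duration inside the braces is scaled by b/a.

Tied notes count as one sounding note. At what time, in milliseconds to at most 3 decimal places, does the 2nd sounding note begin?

note 2 onset = 10/3b = 1290.323ms

1. 0.0ms @ 0 + 1290.323ms (10/3)
2. 1290.323ms @ 10/3 + 258.065ms (2/3)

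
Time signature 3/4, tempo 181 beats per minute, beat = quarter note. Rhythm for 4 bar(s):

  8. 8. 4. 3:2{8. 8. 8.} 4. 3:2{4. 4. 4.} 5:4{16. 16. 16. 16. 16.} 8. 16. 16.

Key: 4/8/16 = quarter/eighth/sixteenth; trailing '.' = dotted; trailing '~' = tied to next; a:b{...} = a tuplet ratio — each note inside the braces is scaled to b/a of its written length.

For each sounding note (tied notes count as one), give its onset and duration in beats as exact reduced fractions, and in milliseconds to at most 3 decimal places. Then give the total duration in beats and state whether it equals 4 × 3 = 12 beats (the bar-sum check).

1) 0.0ms=0b +248.619ms=3/4b
2) 248.619ms=3/4b +248.619ms=3/4b
3) 497.238ms=3/2b +497.238ms=3/2b
4) 994.475ms=3b +165.746ms=1/2b
5) 1160.221ms=7/2b +165.746ms=1/2b
6) 1325.967ms=4b +165.746ms=1/2b
7) 1491.713ms=9/2b +497.238ms=3/2b
8) 1988.95ms=6b +331.492ms=1b
9) 2320.442ms=7b +331.492ms=1b
10) 2651.934ms=8b +331.492ms=1b
11) 2983.425ms=9b +99.448ms=3/10b
12) 3082.873ms=93/10b +99.448ms=3/10b
13) 3182.32ms=48/5b +99.448ms=3/10b
14) 3281.768ms=99/10b +99.448ms=3/10b
15) 3381.215ms=51/5b +99.448ms=3/10b
16) 3480.663ms=21/2b +248.619ms=3/4b
17) 3729.282ms=45/4b +124.309ms=3/8b
18) 3853.591ms=93/8b +124.309ms=3/8b
Σ=12b of 12 (181bpm 3/4) — PASS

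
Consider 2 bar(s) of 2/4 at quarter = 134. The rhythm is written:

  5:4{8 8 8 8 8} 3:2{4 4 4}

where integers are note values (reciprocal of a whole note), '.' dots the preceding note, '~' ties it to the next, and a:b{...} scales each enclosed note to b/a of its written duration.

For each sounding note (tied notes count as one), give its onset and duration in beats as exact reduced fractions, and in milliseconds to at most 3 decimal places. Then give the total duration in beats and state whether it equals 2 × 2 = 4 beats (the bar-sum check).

1) 0.0ms=0b +179.104ms=2/5b
2) 179.104ms=2/5b +179.104ms=2/5b
3) 358.209ms=4/5b +179.104ms=2/5b
4) 537.313ms=6/5b +179.104ms=2/5b
5) 716.418ms=8/5b +179.104ms=2/5b
6) 895.522ms=2b +298.507ms=2/3b
7) 1194.03ms=8/3b +298.507ms=2/3b
8) 1492.537ms=10/3b +298.507ms=2/3b
Σ=4b of 4 (134bpm 2/4) — PASS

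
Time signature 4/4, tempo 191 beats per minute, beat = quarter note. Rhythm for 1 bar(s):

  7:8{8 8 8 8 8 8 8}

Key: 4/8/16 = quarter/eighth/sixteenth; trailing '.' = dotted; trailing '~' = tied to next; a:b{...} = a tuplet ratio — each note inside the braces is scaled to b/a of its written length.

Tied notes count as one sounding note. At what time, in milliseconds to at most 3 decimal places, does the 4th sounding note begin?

note 4 onset = 12/7b = 538.519ms

1. 0.0ms @ 0 + 179.506ms (4/7)
2. 179.506ms @ 4/7 + 179.506ms (4/7)
3. 359.013ms @ 8/7 + 179.506ms (4/7)
4. 538.519ms @ 12/7 + 179.506ms (4/7)
5. 718.025ms @ 16/7 + 179.506ms (4/7)
6. 897.532ms @ 20/7 + 179.506ms (4/7)
7. 1077.038ms @ 24/7 + 179.506ms (4/7)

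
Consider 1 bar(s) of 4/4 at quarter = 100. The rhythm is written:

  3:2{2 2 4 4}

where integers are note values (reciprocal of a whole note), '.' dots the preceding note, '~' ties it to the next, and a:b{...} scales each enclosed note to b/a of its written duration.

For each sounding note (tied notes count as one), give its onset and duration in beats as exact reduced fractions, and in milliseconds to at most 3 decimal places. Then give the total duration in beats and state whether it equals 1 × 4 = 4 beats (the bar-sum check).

1) 0.0ms=0b +800.0ms=4/3b
2) 800.0ms=4/3b +800.0ms=4/3b
3) 1600.0ms=8/3b +400.0ms=2/3b
4) 2000.0ms=10/3b +400.0ms=2/3b
Σ=4b of 4 (100bpm 4/4) — PASS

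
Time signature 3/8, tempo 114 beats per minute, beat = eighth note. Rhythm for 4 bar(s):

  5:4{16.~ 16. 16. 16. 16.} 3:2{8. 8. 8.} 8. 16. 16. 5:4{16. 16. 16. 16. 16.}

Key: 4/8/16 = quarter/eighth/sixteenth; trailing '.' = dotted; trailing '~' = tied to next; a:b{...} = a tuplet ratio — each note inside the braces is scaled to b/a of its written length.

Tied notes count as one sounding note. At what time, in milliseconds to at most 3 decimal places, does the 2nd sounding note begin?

note 2 onset = 6/5b = 631.579ms

1. 0.0ms @ 0 + 631.579ms (6/5)
2. 631.579ms @ 6/5 + 315.789ms (3/5)
3. 947.368ms @ 9/5 + 315.789ms (3/5)
4. 1263.158ms @ 12/5 + 315.789ms (3/5)
5. 1578.947ms @ 3 + 526.316ms (1)
6. 2105.263ms @ 4 + 526.316ms (1)
7. 2631.579ms @ 5 + 526.316ms (1)
8. 3157.895ms @ 6 + 789.474ms (3/2)
9. 3947.368ms @ 15/2 + 394.737ms (3/4)
10. 4342.105ms @ 33/4 + 394.737ms (3/4)
11. 4736.842ms @ 9 + 315.789ms (3/5)
12. 5052.632ms @ 48/5 + 315.789ms (3/5)
13. 5368.421ms @ 51/5 + 315.789ms (3/5)
14. 5684.211ms @ 54/5 + 315.789ms (3/5)
15. 6000.0ms @ 57/5 + 315.789ms (3/5)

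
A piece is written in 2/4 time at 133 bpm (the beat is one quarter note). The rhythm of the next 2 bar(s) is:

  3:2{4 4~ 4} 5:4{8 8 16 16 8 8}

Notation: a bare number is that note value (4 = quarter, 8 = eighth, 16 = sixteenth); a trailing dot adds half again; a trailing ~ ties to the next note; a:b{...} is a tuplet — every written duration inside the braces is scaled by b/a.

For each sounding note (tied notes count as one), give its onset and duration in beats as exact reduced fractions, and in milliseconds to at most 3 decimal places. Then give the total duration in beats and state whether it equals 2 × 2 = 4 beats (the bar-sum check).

1) 0.0ms=0b +300.752ms=2/3b
2) 300.752ms=2/3b +601.504ms=4/3b
3) 902.256ms=2b +180.451ms=2/5b
4) 1082.707ms=12/5b +180.451ms=2/5b
5) 1263.158ms=14/5b +90.226ms=1/5b
6) 1353.383ms=3b +90.226ms=1/5b
7) 1443.609ms=16/5b +180.451ms=2/5b
8) 1624.06ms=18/5b +180.451ms=2/5b
Σ=4b of 4 (133bpm 2/4) — PASS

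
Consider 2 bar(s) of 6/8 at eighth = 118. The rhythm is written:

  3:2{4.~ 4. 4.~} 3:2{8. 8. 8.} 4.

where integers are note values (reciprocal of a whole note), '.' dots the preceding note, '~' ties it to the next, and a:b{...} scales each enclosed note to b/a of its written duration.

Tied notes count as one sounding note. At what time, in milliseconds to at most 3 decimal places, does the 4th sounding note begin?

note 4 onset = 8b = 4067.797ms

1. 0.0ms @ 0 + 2033.898ms (4)
2. 2033.898ms @ 4 + 1525.424ms (3)
3. 3559.322ms @ 7 + 508.475ms (1)
4. 4067.797ms @ 8 + 508.475ms (1)
5. 4576.271ms @ 9 + 1525.424ms (3)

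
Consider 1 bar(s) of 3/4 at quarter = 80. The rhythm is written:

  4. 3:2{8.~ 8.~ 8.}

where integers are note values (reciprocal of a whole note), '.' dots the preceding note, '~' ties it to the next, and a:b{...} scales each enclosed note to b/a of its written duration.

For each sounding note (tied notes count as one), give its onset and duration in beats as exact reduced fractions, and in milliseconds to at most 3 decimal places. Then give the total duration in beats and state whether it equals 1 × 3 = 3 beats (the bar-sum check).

1) 0.0ms=0b +1125.0ms=3/2b
2) 1125.0ms=3/2b +1125.0ms=3/2b
Σ=3b of 3 (80bpm 3/4) — PASS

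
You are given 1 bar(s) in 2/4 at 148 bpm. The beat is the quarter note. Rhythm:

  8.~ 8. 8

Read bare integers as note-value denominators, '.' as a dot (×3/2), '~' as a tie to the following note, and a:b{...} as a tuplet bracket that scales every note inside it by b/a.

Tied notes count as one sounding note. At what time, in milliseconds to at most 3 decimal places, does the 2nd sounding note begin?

note 2 onset = 3/2b = 608.108ms

1. 0.0ms @ 0 + 608.108ms (3/2)
2. 608.108ms @ 3/2 + 202.703ms (1/2)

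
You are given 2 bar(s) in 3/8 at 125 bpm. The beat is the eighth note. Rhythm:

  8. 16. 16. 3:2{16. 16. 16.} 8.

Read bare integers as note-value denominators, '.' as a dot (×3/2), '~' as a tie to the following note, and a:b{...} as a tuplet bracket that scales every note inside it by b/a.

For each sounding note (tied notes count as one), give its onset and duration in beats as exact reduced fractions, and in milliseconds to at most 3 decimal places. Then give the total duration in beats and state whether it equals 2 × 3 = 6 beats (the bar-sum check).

1) 0.0ms=0b +720.0ms=3/2b
2) 720.0ms=3/2b +360.0ms=3/4b
3) 1080.0ms=9/4b +360.0ms=3/4b
4) 1440.0ms=3b +240.0ms=1/2b
5) 1680.0ms=7/2b +240.0ms=1/2b
6) 1920.0ms=4b +240.0ms=1/2b
7) 2160.0ms=9/2b +720.0ms=3/2b
Σ=6b of 6 (125bpm 3/8) — PASS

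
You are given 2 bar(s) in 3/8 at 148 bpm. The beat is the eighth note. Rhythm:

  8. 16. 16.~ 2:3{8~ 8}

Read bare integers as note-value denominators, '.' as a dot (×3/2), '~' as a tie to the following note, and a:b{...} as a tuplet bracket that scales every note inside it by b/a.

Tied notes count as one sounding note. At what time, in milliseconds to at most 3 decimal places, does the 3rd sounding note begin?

1. 0.0ms @ 0 + 608.108ms (3/2)
2. 608.108ms @ 3/2 + 304.054ms (3/4)
3. 912.162ms @ 9/4 + 1520.27ms (15/4)

note 3 onset = 9/4b = 912.162ms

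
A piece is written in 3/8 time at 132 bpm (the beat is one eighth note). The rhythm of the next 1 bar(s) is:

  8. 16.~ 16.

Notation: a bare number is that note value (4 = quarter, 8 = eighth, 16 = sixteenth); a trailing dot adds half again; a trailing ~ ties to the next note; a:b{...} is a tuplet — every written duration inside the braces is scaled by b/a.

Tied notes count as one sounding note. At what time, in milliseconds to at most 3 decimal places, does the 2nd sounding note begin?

1. 0.0ms @ 0 + 681.818ms (3/2)
2. 681.818ms @ 3/2 + 681.818ms (3/2)

note 2 onset = 3/2b = 681.818ms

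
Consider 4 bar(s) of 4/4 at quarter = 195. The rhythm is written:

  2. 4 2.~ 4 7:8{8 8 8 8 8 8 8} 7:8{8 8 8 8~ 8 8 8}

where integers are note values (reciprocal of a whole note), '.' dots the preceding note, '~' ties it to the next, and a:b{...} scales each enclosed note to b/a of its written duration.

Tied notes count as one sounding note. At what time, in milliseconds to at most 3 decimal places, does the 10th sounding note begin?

note 10 onset = 80/7b = 3516.484ms

1. 0.0ms @ 0 + 923.077ms (3)
2. 923.077ms @ 3 + 307.692ms (1)
3. 1230.769ms @ 4 + 1230.769ms (4)
4. 2461.538ms @ 8 + 175.824ms (4/7)
5. 2637.363ms @ 60/7 + 175.824ms (4/7)
6. 2813.187ms @ 64/7 + 175.824ms (4/7)
7. 2989.011ms @ 68/7 + 175.824ms (4/7)
8. 3164.835ms @ 72/7 + 175.824ms (4/7)
9. 3340.659ms @ 76/7 + 175.824ms (4/7)
10. 3516.484ms @ 80/7 + 175.824ms (4/7)
11. 3692.308ms @ 12 + 175.824ms (4/7)
12. 3868.132ms @ 88/7 + 175.824ms (4/7)
13. 4043.956ms @ 92/7 + 175.824ms (4/7)
14. 4219.78ms @ 96/7 + 351.648ms (8/7)
15. 4571.429ms @ 104/7 + 175.824ms (4/7)
16. 4747.253ms @ 108/7 + 175.824ms (4/7)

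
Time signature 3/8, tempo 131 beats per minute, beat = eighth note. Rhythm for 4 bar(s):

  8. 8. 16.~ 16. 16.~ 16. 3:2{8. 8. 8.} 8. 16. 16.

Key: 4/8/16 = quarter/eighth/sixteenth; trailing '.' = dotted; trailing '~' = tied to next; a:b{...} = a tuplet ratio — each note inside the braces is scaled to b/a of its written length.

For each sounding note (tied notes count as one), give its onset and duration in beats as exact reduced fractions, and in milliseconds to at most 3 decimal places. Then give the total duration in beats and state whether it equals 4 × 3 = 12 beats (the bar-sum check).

1) 0.0ms=0b +687.023ms=3/2b
2) 687.023ms=3/2b +687.023ms=3/2b
3) 1374.046ms=3b +687.023ms=3/2b
4) 2061.069ms=9/2b +687.023ms=3/2b
5) 2748.092ms=6b +458.015ms=1b
6) 3206.107ms=7b +458.015ms=1b
7) 3664.122ms=8b +458.015ms=1b
8) 4122.137ms=9b +687.023ms=3/2b
9) 4809.16ms=21/2b +343.511ms=3/4b
10) 5152.672ms=45/4b +343.511ms=3/4b
Σ=12b of 12 (131bpm 3/8) — PASS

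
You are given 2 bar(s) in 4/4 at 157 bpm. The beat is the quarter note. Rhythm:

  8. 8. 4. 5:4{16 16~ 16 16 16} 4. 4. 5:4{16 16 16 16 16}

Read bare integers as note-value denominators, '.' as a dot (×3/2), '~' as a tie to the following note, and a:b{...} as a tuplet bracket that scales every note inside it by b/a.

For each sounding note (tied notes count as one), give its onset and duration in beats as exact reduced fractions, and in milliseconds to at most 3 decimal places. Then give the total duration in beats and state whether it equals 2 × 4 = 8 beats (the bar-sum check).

1) 0.0ms=0b +286.624ms=3/4b
2) 286.624ms=3/4b +286.624ms=3/4b
3) 573.248ms=3/2b +573.248ms=3/2b
4) 1146.497ms=3b +76.433ms=1/5b
5) 1222.93ms=16/5b +152.866ms=2/5b
6) 1375.796ms=18/5b +76.433ms=1/5b
7) 1452.229ms=19/5b +76.433ms=1/5b
8) 1528.662ms=4b +573.248ms=3/2b
9) 2101.911ms=11/2b +573.248ms=3/2b
10) 2675.159ms=7b +76.433ms=1/5b
11) 2751.592ms=36/5b +76.433ms=1/5b
12) 2828.025ms=37/5b +76.433ms=1/5b
13) 2904.459ms=38/5b +76.433ms=1/5b
14) 2980.892ms=39/5b +76.433ms=1/5b
Σ=8b of 8 (157bpm 4/4) — PASS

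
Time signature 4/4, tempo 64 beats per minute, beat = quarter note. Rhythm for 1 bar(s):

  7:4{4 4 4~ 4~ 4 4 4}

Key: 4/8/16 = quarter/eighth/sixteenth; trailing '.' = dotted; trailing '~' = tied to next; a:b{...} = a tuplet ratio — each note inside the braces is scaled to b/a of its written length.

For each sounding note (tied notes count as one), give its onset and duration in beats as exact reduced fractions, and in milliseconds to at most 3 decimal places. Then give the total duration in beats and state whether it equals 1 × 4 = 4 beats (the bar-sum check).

1) 0.0ms=0b +535.714ms=4/7b
2) 535.714ms=4/7b +535.714ms=4/7b
3) 1071.429ms=8/7b +1607.143ms=12/7b
4) 2678.571ms=20/7b +535.714ms=4/7b
5) 3214.286ms=24/7b +535.714ms=4/7b
Σ=4b of 4 (64bpm 4/4) — PASS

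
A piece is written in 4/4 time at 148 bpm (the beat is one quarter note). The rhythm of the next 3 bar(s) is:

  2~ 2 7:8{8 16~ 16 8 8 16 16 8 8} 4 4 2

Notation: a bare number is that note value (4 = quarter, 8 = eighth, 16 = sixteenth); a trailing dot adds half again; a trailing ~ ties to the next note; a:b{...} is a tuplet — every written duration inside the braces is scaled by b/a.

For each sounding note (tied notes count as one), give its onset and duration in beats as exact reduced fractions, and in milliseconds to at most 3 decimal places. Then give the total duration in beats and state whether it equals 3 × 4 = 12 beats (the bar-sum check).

1) 0.0ms=0b +1621.622ms=4b
2) 1621.622ms=4b +231.66ms=4/7b
3) 1853.282ms=32/7b +231.66ms=4/7b
4) 2084.942ms=36/7b +231.66ms=4/7b
5) 2316.602ms=40/7b +231.66ms=4/7b
6) 2548.263ms=44/7b +115.83ms=2/7b
7) 2664.093ms=46/7b +115.83ms=2/7b
8) 2779.923ms=48/7b +231.66ms=4/7b
9) 3011.583ms=52/7b +231.66ms=4/7b
10) 3243.243ms=8b +405.405ms=1b
11) 3648.649ms=9b +405.405ms=1b
12) 4054.054ms=10b +810.811ms=2b
Σ=12b of 12 (148bpm 4/4) — PASS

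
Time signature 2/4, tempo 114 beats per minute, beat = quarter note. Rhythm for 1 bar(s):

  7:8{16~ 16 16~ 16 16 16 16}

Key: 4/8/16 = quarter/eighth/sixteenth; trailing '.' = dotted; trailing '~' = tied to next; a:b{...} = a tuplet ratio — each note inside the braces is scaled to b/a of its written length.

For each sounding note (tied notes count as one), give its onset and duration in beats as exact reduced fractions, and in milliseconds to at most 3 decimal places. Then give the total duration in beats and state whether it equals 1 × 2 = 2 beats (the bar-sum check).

1) 0.0ms=0b +300.752ms=4/7b
2) 300.752ms=4/7b +300.752ms=4/7b
3) 601.504ms=8/7b +150.376ms=2/7b
4) 751.88ms=10/7b +150.376ms=2/7b
5) 902.256ms=12/7b +150.376ms=2/7b
Σ=2b of 2 (114bpm 2/4) — PASS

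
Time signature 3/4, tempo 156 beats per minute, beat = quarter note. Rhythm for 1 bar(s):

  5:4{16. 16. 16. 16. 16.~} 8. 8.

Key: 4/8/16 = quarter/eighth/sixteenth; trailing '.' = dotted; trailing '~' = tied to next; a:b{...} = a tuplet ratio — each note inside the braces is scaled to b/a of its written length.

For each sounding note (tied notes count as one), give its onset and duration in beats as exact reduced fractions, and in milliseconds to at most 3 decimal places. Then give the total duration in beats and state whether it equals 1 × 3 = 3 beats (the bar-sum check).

1) 0.0ms=0b +115.385ms=3/10b
2) 115.385ms=3/10b +115.385ms=3/10b
3) 230.769ms=3/5b +115.385ms=3/10b
4) 346.154ms=9/10b +115.385ms=3/10b
5) 461.538ms=6/5b +403.846ms=21/20b
6) 865.385ms=9/4b +288.462ms=3/4b
Σ=3b of 3 (156bpm 3/4) — PASS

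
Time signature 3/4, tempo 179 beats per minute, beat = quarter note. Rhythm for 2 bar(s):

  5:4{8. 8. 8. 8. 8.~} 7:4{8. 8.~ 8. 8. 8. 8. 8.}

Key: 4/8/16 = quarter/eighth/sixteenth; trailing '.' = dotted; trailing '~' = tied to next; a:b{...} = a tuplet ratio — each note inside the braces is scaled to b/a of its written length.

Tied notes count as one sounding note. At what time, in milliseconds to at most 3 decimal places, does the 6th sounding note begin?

1. 0.0ms @ 0 + 201.117ms (3/5)
2. 201.117ms @ 3/5 + 201.117ms (3/5)
3. 402.235ms @ 6/5 + 201.117ms (3/5)
4. 603.352ms @ 9/5 + 201.117ms (3/5)
5. 804.469ms @ 12/5 + 344.773ms (36/35)
6. 1149.242ms @ 24/7 + 287.31ms (6/7)
7. 1436.552ms @ 30/7 + 143.655ms (3/7)
8. 1580.208ms @ 33/7 + 143.655ms (3/7)
9. 1723.863ms @ 36/7 + 143.655ms (3/7)
10. 1867.518ms @ 39/7 + 143.655ms (3/7)

note 6 onset = 24/7b = 1149.242ms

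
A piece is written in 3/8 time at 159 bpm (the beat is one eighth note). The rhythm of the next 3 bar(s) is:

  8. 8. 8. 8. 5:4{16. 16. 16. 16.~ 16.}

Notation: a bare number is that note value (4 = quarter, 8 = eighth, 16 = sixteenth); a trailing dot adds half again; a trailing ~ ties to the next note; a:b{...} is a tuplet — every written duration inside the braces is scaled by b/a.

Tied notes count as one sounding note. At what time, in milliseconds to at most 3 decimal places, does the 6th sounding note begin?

note 6 onset = 33/5b = 2490.566ms

1. 0.0ms @ 0 + 566.038ms (3/2)
2. 566.038ms @ 3/2 + 566.038ms (3/2)
3. 1132.075ms @ 3 + 566.038ms (3/2)
4. 1698.113ms @ 9/2 + 566.038ms (3/2)
5. 2264.151ms @ 6 + 226.415ms (3/5)
6. 2490.566ms @ 33/5 + 226.415ms (3/5)
7. 2716.981ms @ 36/5 + 226.415ms (3/5)
8. 2943.396ms @ 39/5 + 452.83ms (6/5)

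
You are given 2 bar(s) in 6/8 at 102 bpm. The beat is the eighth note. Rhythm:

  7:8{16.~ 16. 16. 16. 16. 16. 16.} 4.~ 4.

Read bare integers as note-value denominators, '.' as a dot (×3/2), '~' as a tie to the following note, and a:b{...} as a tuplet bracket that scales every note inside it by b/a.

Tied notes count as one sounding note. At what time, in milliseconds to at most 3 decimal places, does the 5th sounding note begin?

note 5 onset = 30/7b = 2521.008ms

1. 0.0ms @ 0 + 1008.403ms (12/7)
2. 1008.403ms @ 12/7 + 504.202ms (6/7)
3. 1512.605ms @ 18/7 + 504.202ms (6/7)
4. 2016.807ms @ 24/7 + 504.202ms (6/7)
5. 2521.008ms @ 30/7 + 504.202ms (6/7)
6. 3025.21ms @ 36/7 + 504.202ms (6/7)
7. 3529.412ms @ 6 + 3529.412ms (6)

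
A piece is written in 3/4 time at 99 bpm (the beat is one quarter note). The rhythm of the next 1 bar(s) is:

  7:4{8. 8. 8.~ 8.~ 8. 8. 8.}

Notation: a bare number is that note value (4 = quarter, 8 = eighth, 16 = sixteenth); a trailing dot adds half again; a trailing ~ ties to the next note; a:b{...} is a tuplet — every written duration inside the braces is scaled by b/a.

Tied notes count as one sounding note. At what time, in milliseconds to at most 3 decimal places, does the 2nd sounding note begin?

1. 0.0ms @ 0 + 259.74ms (3/7)
2. 259.74ms @ 3/7 + 259.74ms (3/7)
3. 519.481ms @ 6/7 + 779.221ms (9/7)
4. 1298.701ms @ 15/7 + 259.74ms (3/7)
5. 1558.442ms @ 18/7 + 259.74ms (3/7)

note 2 onset = 3/7b = 259.74ms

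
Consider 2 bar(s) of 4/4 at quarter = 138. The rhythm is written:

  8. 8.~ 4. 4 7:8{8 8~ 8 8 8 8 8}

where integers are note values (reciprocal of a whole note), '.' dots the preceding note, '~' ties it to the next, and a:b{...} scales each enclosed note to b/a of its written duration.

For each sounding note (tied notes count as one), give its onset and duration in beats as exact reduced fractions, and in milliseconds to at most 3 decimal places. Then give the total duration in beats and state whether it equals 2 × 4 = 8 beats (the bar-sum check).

1) 0.0ms=0b +326.087ms=3/4b
2) 326.087ms=3/4b +978.261ms=9/4b
3) 1304.348ms=3b +434.783ms=1b
4) 1739.13ms=4b +248.447ms=4/7b
5) 1987.578ms=32/7b +496.894ms=8/7b
6) 2484.472ms=40/7b +248.447ms=4/7b
7) 2732.919ms=44/7b +248.447ms=4/7b
8) 2981.366ms=48/7b +248.447ms=4/7b
9) 3229.814ms=52/7b +248.447ms=4/7b
Σ=8b of 8 (138bpm 4/4) — PASS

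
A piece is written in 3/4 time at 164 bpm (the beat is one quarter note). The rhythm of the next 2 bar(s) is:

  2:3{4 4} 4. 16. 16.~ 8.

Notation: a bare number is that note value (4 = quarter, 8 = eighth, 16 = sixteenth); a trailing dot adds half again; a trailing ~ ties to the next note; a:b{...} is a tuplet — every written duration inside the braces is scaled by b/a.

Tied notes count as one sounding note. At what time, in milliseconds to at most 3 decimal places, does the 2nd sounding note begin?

1. 0.0ms @ 0 + 548.78ms (3/2)
2. 548.78ms @ 3/2 + 548.78ms (3/2)
3. 1097.561ms @ 3 + 548.78ms (3/2)
4. 1646.341ms @ 9/2 + 137.195ms (3/8)
5. 1783.537ms @ 39/8 + 411.585ms (9/8)

note 2 onset = 3/2b = 548.78ms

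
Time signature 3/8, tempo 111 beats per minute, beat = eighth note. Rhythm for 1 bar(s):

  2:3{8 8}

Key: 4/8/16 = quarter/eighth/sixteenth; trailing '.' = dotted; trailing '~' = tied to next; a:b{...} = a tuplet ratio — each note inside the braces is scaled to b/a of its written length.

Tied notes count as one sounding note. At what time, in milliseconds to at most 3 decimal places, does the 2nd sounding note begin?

1. 0.0ms @ 0 + 810.811ms (3/2)
2. 810.811ms @ 3/2 + 810.811ms (3/2)

note 2 onset = 3/2b = 810.811ms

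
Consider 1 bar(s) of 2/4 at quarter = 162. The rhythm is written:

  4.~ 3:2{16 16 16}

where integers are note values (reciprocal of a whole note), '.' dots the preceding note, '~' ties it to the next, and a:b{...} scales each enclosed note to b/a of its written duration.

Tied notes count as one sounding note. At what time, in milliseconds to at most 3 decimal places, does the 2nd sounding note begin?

1. 0.0ms @ 0 + 617.284ms (5/3)
2. 617.284ms @ 5/3 + 61.728ms (1/6)
3. 679.012ms @ 11/6 + 61.728ms (1/6)

note 2 onset = 5/3b = 617.284ms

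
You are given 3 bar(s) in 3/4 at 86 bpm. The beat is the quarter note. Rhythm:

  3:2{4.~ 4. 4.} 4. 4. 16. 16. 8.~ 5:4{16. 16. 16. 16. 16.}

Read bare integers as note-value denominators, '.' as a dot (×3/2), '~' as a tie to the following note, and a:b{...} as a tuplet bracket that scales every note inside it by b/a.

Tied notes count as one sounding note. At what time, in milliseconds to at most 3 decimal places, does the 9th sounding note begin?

1. 0.0ms @ 0 + 1395.349ms (2)
2. 1395.349ms @ 2 + 697.674ms (1)
3. 2093.023ms @ 3 + 1046.512ms (3/2)
4. 3139.535ms @ 9/2 + 1046.512ms (3/2)
5. 4186.047ms @ 6 + 261.628ms (3/8)
6. 4447.674ms @ 51/8 + 261.628ms (3/8)
7. 4709.302ms @ 27/4 + 732.558ms (21/20)
8. 5441.86ms @ 39/5 + 209.302ms (3/10)
9. 5651.163ms @ 81/10 + 209.302ms (3/10)
10. 5860.465ms @ 42/5 + 209.302ms (3/10)
11. 6069.767ms @ 87/10 + 209.302ms (3/10)

note 9 onset = 81/10b = 5651.163ms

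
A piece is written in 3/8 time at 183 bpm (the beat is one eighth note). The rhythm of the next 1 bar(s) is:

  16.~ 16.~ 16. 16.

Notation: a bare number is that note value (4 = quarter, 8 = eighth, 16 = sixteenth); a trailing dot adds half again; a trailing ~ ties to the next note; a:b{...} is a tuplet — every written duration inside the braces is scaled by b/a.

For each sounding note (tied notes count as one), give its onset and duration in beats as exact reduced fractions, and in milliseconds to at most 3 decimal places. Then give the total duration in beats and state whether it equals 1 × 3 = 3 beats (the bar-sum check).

1) 0.0ms=0b +737.705ms=9/4b
2) 737.705ms=9/4b +245.902ms=3/4b
Σ=3b of 3 (183bpm 3/8) — PASS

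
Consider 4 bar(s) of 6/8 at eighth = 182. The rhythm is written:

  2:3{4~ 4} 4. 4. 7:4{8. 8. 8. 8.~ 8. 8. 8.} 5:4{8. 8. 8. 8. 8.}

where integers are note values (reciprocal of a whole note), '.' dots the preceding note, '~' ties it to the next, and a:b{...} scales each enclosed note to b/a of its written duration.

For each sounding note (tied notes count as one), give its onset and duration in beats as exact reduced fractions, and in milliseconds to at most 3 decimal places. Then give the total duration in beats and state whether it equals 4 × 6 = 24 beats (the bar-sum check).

1) 0.0ms=0b +1978.022ms=6b
2) 1978.022ms=6b +989.011ms=3b
3) 2967.033ms=9b +989.011ms=3b
4) 3956.044ms=12b +282.575ms=6/7b
5) 4238.619ms=90/7b +282.575ms=6/7b
6) 4521.193ms=96/7b +282.575ms=6/7b
7) 4803.768ms=102/7b +565.149ms=12/7b
8) 5368.917ms=114/7b +282.575ms=6/7b
9) 5651.491ms=120/7b +282.575ms=6/7b
10) 5934.066ms=18b +395.604ms=6/5b
11) 6329.67ms=96/5b +395.604ms=6/5b
12) 6725.275ms=102/5b +395.604ms=6/5b
13) 7120.879ms=108/5b +395.604ms=6/5b
14) 7516.484ms=114/5b +395.604ms=6/5b
Σ=24b of 24 (182bpm 6/8) — PASS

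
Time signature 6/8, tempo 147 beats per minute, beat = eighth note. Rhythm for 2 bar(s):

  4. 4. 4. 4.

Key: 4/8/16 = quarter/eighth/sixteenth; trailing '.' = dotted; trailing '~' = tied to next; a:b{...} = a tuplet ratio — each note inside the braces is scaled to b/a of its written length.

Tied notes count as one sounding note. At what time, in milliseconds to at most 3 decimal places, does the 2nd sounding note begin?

1. 0.0ms @ 0 + 1224.49ms (3)
2. 1224.49ms @ 3 + 1224.49ms (3)
3. 2448.98ms @ 6 + 1224.49ms (3)
4. 3673.469ms @ 9 + 1224.49ms (3)

note 2 onset = 3b = 1224.49ms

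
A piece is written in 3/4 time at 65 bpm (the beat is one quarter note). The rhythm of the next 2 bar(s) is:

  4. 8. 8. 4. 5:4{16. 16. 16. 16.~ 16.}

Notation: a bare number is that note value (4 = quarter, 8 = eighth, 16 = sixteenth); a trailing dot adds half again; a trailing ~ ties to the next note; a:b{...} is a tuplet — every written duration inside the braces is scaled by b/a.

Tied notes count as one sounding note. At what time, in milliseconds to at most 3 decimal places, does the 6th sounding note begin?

note 6 onset = 24/5b = 4430.769ms

1. 0.0ms @ 0 + 1384.615ms (3/2)
2. 1384.615ms @ 3/2 + 692.308ms (3/4)
3. 2076.923ms @ 9/4 + 692.308ms (3/4)
4. 2769.231ms @ 3 + 1384.615ms (3/2)
5. 4153.846ms @ 9/2 + 276.923ms (3/10)
6. 4430.769ms @ 24/5 + 276.923ms (3/10)
7. 4707.692ms @ 51/10 + 276.923ms (3/10)
8. 4984.615ms @ 27/5 + 553.846ms (3/5)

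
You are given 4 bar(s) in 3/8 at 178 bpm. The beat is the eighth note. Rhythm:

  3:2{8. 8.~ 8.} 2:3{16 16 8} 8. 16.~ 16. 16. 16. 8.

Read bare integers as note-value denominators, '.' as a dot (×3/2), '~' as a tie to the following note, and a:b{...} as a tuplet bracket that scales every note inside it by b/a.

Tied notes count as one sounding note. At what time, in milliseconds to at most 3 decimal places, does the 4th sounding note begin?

note 4 onset = 15/4b = 1264.045ms

1. 0.0ms @ 0 + 337.079ms (1)
2. 337.079ms @ 1 + 674.157ms (2)
3. 1011.236ms @ 3 + 252.809ms (3/4)
4. 1264.045ms @ 15/4 + 252.809ms (3/4)
5. 1516.854ms @ 9/2 + 505.618ms (3/2)
6. 2022.472ms @ 6 + 505.618ms (3/2)
7. 2528.09ms @ 15/2 + 505.618ms (3/2)
8. 3033.708ms @ 9 + 252.809ms (3/4)
9. 3286.517ms @ 39/4 + 252.809ms (3/4)
10. 3539.326ms @ 21/2 + 505.618ms (3/2)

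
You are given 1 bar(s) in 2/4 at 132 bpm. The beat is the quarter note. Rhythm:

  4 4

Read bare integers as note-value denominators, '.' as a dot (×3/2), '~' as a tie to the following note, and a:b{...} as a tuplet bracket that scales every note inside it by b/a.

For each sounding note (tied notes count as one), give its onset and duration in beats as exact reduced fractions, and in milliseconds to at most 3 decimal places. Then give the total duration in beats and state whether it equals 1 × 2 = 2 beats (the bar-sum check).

1) 0.0ms=0b +454.545ms=1b
2) 454.545ms=1b +454.545ms=1b
Σ=2b of 2 (132bpm 2/4) — PASS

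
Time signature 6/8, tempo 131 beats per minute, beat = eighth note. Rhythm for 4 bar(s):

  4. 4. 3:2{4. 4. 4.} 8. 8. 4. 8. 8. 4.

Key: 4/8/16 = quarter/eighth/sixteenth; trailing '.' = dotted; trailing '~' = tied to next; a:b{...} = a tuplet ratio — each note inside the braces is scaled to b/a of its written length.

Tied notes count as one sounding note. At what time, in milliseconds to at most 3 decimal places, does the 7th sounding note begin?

note 7 onset = 27/2b = 6183.206ms

1. 0.0ms @ 0 + 1374.046ms (3)
2. 1374.046ms @ 3 + 1374.046ms (3)
3. 2748.092ms @ 6 + 916.031ms (2)
4. 3664.122ms @ 8 + 916.031ms (2)
5. 4580.153ms @ 10 + 916.031ms (2)
6. 5496.183ms @ 12 + 687.023ms (3/2)
7. 6183.206ms @ 27/2 + 687.023ms (3/2)
8. 6870.229ms @ 15 + 1374.046ms (3)
9. 8244.275ms @ 18 + 687.023ms (3/2)
10. 8931.298ms @ 39/2 + 687.023ms (3/2)
11. 9618.321ms @ 21 + 1374.046ms (3)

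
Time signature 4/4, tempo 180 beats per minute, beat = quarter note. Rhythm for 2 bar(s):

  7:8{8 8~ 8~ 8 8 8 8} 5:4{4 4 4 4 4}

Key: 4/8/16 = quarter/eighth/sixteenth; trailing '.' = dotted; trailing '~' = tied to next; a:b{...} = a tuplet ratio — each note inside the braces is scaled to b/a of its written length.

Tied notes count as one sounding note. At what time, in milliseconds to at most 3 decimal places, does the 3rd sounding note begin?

1. 0.0ms @ 0 + 190.476ms (4/7)
2. 190.476ms @ 4/7 + 571.429ms (12/7)
3. 761.905ms @ 16/7 + 190.476ms (4/7)
4. 952.381ms @ 20/7 + 190.476ms (4/7)
5. 1142.857ms @ 24/7 + 190.476ms (4/7)
6. 1333.333ms @ 4 + 266.667ms (4/5)
7. 1600.0ms @ 24/5 + 266.667ms (4/5)
8. 1866.667ms @ 28/5 + 266.667ms (4/5)
9. 2133.333ms @ 32/5 + 266.667ms (4/5)
10. 2400.0ms @ 36/5 + 266.667ms (4/5)

note 3 onset = 16/7b = 761.905ms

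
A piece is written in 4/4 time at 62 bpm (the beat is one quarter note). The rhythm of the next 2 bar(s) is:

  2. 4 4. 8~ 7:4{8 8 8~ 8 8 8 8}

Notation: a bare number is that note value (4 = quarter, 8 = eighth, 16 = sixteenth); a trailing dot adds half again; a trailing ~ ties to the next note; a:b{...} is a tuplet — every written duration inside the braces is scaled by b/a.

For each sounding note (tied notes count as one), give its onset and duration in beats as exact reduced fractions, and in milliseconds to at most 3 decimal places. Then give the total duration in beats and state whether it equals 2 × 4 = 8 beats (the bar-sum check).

1) 0.0ms=0b +2903.226ms=3b
2) 2903.226ms=3b +967.742ms=1b
3) 3870.968ms=4b +1451.613ms=3/2b
4) 5322.581ms=11/2b +760.369ms=11/14b
5) 6082.949ms=44/7b +276.498ms=2/7b
6) 6359.447ms=46/7b +552.995ms=4/7b
7) 6912.442ms=50/7b +276.498ms=2/7b
8) 7188.94ms=52/7b +276.498ms=2/7b
9) 7465.438ms=54/7b +276.498ms=2/7b
Σ=8b of 8 (62bpm 4/4) — PASS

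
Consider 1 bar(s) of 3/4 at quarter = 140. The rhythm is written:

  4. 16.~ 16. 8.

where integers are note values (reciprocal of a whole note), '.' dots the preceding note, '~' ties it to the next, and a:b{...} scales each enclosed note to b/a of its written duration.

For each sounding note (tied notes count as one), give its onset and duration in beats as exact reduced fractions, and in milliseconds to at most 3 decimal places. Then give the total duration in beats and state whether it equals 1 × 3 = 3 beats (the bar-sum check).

1) 0.0ms=0b +642.857ms=3/2b
2) 642.857ms=3/2b +321.429ms=3/4b
3) 964.286ms=9/4b +321.429ms=3/4b
Σ=3b of 3 (140bpm 3/4) — PASS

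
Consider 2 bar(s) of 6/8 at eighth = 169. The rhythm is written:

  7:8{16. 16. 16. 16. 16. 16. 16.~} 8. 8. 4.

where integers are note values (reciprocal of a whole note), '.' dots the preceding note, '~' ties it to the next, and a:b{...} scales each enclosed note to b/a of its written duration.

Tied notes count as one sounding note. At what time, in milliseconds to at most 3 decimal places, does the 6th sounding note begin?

note 6 onset = 30/7b = 1521.555ms

1. 0.0ms @ 0 + 304.311ms (6/7)
2. 304.311ms @ 6/7 + 304.311ms (6/7)
3. 608.622ms @ 12/7 + 304.311ms (6/7)
4. 912.933ms @ 18/7 + 304.311ms (6/7)
5. 1217.244ms @ 24/7 + 304.311ms (6/7)
6. 1521.555ms @ 30/7 + 304.311ms (6/7)
7. 1825.866ms @ 36/7 + 836.855ms (33/14)
8. 2662.722ms @ 15/2 + 532.544ms (3/2)
9. 3195.266ms @ 9 + 1065.089ms (3)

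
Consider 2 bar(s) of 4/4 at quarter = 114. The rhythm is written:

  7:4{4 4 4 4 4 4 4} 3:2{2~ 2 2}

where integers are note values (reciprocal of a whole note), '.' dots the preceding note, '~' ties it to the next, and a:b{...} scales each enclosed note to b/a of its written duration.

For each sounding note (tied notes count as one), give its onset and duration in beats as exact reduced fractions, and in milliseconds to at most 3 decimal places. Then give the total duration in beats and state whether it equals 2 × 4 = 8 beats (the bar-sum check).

1) 0.0ms=0b +300.752ms=4/7b
2) 300.752ms=4/7b +300.752ms=4/7b
3) 601.504ms=8/7b +300.752ms=4/7b
4) 902.256ms=12/7b +300.752ms=4/7b
5) 1203.008ms=16/7b +300.752ms=4/7b
6) 1503.759ms=20/7b +300.752ms=4/7b
7) 1804.511ms=24/7b +300.752ms=4/7b
8) 2105.263ms=4b +1403.509ms=8/3b
9) 3508.772ms=20/3b +701.754ms=4/3b
Σ=8b of 8 (114bpm 4/4) — PASS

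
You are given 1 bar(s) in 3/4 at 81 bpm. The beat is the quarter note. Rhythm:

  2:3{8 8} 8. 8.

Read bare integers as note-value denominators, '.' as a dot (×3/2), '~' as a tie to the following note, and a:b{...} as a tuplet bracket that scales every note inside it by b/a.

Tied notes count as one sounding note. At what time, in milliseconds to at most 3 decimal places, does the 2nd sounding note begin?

note 2 onset = 3/4b = 555.556ms

1. 0.0ms @ 0 + 555.556ms (3/4)
2. 555.556ms @ 3/4 + 555.556ms (3/4)
3. 1111.111ms @ 3/2 + 555.556ms (3/4)
4. 1666.667ms @ 9/4 + 555.556ms (3/4)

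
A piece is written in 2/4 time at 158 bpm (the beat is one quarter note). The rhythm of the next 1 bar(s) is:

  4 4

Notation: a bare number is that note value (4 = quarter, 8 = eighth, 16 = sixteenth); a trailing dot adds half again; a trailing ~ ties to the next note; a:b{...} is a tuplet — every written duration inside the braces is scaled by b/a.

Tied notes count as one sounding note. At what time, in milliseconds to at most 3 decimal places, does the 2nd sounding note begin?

note 2 onset = 1b = 379.747ms

1. 0.0ms @ 0 + 379.747ms (1)
2. 379.747ms @ 1 + 379.747ms (1)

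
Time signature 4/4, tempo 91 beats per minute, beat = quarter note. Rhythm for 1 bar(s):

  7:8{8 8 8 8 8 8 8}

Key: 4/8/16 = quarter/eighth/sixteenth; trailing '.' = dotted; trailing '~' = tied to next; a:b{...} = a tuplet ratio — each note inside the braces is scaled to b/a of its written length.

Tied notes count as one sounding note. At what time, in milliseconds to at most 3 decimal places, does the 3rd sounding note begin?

1. 0.0ms @ 0 + 376.766ms (4/7)
2. 376.766ms @ 4/7 + 376.766ms (4/7)
3. 753.532ms @ 8/7 + 376.766ms (4/7)
4. 1130.298ms @ 12/7 + 376.766ms (4/7)
5. 1507.064ms @ 16/7 + 376.766ms (4/7)
6. 1883.83ms @ 20/7 + 376.766ms (4/7)
7. 2260.597ms @ 24/7 + 376.766ms (4/7)

note 3 onset = 8/7b = 753.532ms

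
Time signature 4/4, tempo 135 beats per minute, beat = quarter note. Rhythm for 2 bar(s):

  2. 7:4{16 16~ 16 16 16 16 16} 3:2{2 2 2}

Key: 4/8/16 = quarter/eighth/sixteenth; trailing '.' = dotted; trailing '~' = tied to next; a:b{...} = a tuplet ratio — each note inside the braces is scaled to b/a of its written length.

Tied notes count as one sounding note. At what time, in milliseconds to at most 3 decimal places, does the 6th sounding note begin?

note 6 onset = 26/7b = 1650.794ms

1. 0.0ms @ 0 + 1333.333ms (3)
2. 1333.333ms @ 3 + 63.492ms (1/7)
3. 1396.825ms @ 22/7 + 126.984ms (2/7)
4. 1523.81ms @ 24/7 + 63.492ms (1/7)
5. 1587.302ms @ 25/7 + 63.492ms (1/7)
6. 1650.794ms @ 26/7 + 63.492ms (1/7)
7. 1714.286ms @ 27/7 + 63.492ms (1/7)
8. 1777.778ms @ 4 + 592.593ms (4/3)
9. 2370.37ms @ 16/3 + 592.593ms (4/3)
10. 2962.963ms @ 20/3 + 592.593ms (4/3)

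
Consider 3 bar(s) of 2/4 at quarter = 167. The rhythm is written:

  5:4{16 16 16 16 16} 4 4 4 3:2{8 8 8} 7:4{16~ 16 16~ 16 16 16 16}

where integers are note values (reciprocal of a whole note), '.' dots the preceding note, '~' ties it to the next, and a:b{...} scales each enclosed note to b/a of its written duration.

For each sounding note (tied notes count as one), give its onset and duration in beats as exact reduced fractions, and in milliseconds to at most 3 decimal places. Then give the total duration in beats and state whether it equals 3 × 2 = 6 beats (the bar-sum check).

1) 0.0ms=0b +71.856ms=1/5b
2) 71.856ms=1/5b +71.856ms=1/5b
3) 143.713ms=2/5b +71.856ms=1/5b
4) 215.569ms=3/5b +71.856ms=1/5b
5) 287.425ms=4/5b +71.856ms=1/5b
6) 359.281ms=1b +359.281ms=1b
7) 718.563ms=2b +359.281ms=1b
8) 1077.844ms=3b +359.281ms=1b
9) 1437.126ms=4b +119.76ms=1/3b
10) 1556.886ms=13/3b +119.76ms=1/3b
11) 1676.647ms=14/3b +119.76ms=1/3b
12) 1796.407ms=5b +102.652ms=2/7b
13) 1899.059ms=37/7b +102.652ms=2/7b
14) 2001.711ms=39/7b +51.326ms=1/7b
15) 2053.037ms=40/7b +51.326ms=1/7b
16) 2104.363ms=41/7b +51.326ms=1/7b
Σ=6b of 6 (167bpm 2/4) — PASS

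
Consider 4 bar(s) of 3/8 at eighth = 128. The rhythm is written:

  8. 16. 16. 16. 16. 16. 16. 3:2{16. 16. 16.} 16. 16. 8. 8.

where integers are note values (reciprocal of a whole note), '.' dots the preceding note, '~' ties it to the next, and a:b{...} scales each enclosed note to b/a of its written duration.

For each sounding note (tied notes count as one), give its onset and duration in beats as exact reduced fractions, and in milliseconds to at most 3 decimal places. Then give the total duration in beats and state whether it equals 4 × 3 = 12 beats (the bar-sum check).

1) 0.0ms=0b +703.125ms=3/2b
2) 703.125ms=3/2b +351.562ms=3/4b
3) 1054.688ms=9/4b +351.562ms=3/4b
4) 1406.25ms=3b +351.562ms=3/4b
5) 1757.812ms=15/4b +351.562ms=3/4b
6) 2109.375ms=9/2b +351.562ms=3/4b
7) 2460.938ms=21/4b +351.562ms=3/4b
8) 2812.5ms=6b +234.375ms=1/2b
9) 3046.875ms=13/2b +234.375ms=1/2b
10) 3281.25ms=7b +234.375ms=1/2b
11) 3515.625ms=15/2b +351.562ms=3/4b
12) 3867.188ms=33/4b +351.562ms=3/4b
13) 4218.75ms=9b +703.125ms=3/2b
14) 4921.875ms=21/2b +703.125ms=3/2b
Σ=12b of 12 (128bpm 3/8) — PASS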